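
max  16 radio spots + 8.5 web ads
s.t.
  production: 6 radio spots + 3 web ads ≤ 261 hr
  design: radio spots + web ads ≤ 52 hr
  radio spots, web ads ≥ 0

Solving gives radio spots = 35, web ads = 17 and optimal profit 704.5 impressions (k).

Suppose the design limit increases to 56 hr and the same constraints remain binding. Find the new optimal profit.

At the optimum: production uses 261 of 261 (binding); design uses 52 of 52 (binding).
From A_Bᵀ y = c: 6·y_production + 1·y_design = 16; 3·y_production + 1·y_design = 8.5.
→ y_production = 2.5 and y_design = 1.
Δz = y_design·Δb = 1 × (4) = 4, so new z* = 704.5 + 4 = 708.5.

708.5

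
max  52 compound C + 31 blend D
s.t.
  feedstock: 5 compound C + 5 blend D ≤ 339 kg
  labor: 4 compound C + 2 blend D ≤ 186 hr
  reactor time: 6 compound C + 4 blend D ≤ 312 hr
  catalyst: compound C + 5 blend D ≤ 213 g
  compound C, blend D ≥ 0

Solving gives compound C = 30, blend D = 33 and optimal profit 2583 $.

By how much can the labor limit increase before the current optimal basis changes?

22

Binding constraints: labor, reactor time. The basis is B = [[4,2],[6,4]] with det 4.
Per unit increase in labor, x* moves by d = (1, -1.5).
The basis stays optimal until blend D reaches 0; allowable increase = 22 hr.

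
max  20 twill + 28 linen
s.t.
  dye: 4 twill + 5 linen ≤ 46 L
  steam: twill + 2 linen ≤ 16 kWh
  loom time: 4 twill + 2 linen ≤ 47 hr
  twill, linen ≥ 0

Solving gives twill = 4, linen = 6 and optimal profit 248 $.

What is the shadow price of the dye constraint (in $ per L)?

Binding: dye and steam. Non-binding: loom time (19 unused).
By complementary slackness, y = 0 for the non-binding constraint.
From A_Bᵀ y = c: 4·y_dye + 1·y_steam = 20; 5·y_dye + 2·y_steam = 28.
Solving: y_dye = 4, y_steam = 4.
Shadow price of dye = 4.

4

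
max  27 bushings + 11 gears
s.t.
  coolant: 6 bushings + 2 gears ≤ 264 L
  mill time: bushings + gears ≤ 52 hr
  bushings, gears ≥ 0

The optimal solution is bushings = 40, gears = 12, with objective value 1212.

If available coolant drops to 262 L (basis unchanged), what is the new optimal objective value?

Both coolant and mill time are binding at x*.
The binding rows give the dual system: 6·y_coolant + 1·y_mill time = 27 and 2·y_coolant + 1·y_mill time = 11.
This yields shadow prices y_coolant = 4, y_mill time = 3.
Δz = y_coolant·Δb = 4 × (-2) = -8, so new z* = 1212 − 8 = 1204.

1204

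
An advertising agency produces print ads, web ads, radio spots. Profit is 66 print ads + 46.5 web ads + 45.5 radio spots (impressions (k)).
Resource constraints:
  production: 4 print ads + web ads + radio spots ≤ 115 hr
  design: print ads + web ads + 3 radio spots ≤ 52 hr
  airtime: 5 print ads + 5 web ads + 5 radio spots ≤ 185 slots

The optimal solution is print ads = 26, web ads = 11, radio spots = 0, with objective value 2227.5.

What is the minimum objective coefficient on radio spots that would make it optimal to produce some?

46.5

Binding: production and airtime. Non-binding: design (15 unused).
By complementary slackness, y = 0 for the non-binding constraint.
The binding rows give the dual system: 4·y_production + 5·y_airtime = 66 and 1·y_production + 5·y_airtime = 46.5.
→ y_production = 6.5 and y_airtime = 8.
radio spots enters the basis when its profit ≥ yᵀa₃ = 6.5·1 + 8·5 = 46.5.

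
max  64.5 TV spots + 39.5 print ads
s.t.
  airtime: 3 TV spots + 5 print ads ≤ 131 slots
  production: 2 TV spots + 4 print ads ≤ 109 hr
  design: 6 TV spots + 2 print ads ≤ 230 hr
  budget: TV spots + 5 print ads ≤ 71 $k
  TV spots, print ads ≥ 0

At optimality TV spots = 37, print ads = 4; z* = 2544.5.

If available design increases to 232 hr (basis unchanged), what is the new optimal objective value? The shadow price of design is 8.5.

2561.5

Δb = 2, so new z* = 2544.5 + (8.5)·(2) = 2544.5 + 17 = 2561.5.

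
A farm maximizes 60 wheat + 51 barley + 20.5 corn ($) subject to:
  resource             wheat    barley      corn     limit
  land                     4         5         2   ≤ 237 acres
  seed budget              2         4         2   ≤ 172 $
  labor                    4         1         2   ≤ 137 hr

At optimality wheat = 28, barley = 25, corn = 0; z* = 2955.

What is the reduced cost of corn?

Check each constraint at x*: land 237/237 (tight); seed budget 156/172 (slack 16); labor 137/137 (tight).
Slack constraints have shadow price 0 (complementary slackness).
From A_Bᵀ y = c: 4·y_land + 4·y_labor = 60; 5·y_land + 1·y_labor = 51.
Solving: y_land = 9, y_labor = 6.
Reduced cost of corn: c₃ − yᵀa₃ = 20.5 − (9·2 + 6·2) = 20.5 − 30 = -9.5.

-9.5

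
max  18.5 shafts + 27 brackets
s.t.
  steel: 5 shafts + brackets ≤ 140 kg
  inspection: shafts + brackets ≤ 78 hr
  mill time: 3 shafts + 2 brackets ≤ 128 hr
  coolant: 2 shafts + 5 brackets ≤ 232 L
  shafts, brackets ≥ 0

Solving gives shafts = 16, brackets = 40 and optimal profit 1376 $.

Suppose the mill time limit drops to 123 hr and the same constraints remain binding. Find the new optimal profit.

Binding: mill time and coolant. Non-binding: steel (20 unused), inspection (22 unused).
Since steel, inspection are not tight, their duals are 0.
From A_Bᵀ y = c: 3·y_mill time + 2·y_coolant = 18.5; 2·y_mill time + 5·y_coolant = 27.
Solving: y_mill time = 3.5, y_coolant = 4.
Δz = y_mill time·Δb = 3.5 × (-5) = -17.5, so new z* = 1376 − 17.5 = 1358.5.

1358.5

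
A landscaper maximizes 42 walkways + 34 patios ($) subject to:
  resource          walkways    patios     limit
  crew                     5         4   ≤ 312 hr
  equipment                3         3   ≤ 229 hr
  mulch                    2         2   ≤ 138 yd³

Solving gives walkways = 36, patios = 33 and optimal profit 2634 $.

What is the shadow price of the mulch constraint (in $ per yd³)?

1

Check each constraint at x*: crew 312/312 (tight); equipment 207/229 (slack 22); mulch 138/138 (tight).
Since equipment is not tight, its dual is 0.
From A_Bᵀ y = c: 5·y_crew + 2·y_mulch = 42; 4·y_crew + 2·y_mulch = 34.
This yields shadow prices y_crew = 8, y_mulch = 1.
Shadow price of mulch = 1.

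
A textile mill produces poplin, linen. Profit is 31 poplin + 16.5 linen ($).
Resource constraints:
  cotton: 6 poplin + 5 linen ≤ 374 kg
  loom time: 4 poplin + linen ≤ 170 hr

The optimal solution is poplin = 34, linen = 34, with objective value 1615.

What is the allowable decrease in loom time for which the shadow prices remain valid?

95.2

Binding constraints: cotton, loom time. The basis is B = [[6,5],[4,1]] with det -14.
Per unit decrease in loom time, x* moves by d = (-0.3571, 0.4286).
The basis stays optimal until poplin reaches 0; allowable decrease = 95.2 hr.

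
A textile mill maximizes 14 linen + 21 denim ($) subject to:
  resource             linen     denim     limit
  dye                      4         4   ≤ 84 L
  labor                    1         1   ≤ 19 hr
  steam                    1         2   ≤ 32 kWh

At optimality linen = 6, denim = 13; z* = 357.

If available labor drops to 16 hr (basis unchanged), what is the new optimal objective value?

At the optimum: dye uses 76 of 84 (slack = 8); labor uses 19 of 19 (binding); steam uses 32 of 32 (binding).
Slack constraints have shadow price 0 (complementary slackness).
Dual feasibility on the basic columns requires 1·y_labor + 1·y_steam = 14, 1·y_labor + 2·y_steam = 21.
This yields shadow prices y_labor = 7, y_steam = 7.
Δz = y_labor·Δb = 7 × (-3) = -21, so new z* = 357 − 21 = 336.

336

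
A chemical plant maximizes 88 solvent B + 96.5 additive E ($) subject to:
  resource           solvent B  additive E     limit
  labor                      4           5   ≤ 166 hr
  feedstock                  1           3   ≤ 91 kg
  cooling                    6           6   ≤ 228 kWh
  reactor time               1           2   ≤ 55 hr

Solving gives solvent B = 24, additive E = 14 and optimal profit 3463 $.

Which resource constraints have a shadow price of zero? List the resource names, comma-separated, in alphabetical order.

labor: 166/166 (binding)
feedstock: 66/91 (slack 25)
cooling: 228/228 (binding)
reactor time: 52/55 (slack 3)
By complementary slackness, a constraint with positive slack has shadow price 0 → feedstock, reactor time.

feedstock, reactor time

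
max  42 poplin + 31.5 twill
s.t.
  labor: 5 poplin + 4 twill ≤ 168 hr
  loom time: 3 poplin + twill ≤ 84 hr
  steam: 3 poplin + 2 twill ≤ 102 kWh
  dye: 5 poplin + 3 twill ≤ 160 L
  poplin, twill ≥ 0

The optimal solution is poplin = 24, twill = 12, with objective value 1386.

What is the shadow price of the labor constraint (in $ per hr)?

Check each constraint at x*: labor 168/168 (tight); loom time 84/84 (tight); steam 96/102 (slack 6); dye 156/160 (slack 4).
By complementary slackness, y = 0 for the non-binding constraints.
The binding rows give the dual system: 5·y_labor + 3·y_loom time = 42 and 4·y_labor + 1·y_loom time = 31.5.
Solving: y_labor = 7.5, y_loom time = 1.5.
Shadow price of labor = 7.5.

7.5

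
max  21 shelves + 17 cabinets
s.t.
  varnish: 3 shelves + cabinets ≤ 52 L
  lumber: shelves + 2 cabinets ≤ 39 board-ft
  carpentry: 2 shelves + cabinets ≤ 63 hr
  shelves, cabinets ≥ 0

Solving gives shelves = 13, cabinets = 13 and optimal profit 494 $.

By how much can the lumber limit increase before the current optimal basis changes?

Binding constraints: varnish, lumber. The basis is B = [[3,1],[1,2]] with det 5.
Per unit increase in lumber, x* moves by d = (-0.2, 0.6).
The basis stays optimal until shelves reaches 0; allowable increase = 65 board-ft.

65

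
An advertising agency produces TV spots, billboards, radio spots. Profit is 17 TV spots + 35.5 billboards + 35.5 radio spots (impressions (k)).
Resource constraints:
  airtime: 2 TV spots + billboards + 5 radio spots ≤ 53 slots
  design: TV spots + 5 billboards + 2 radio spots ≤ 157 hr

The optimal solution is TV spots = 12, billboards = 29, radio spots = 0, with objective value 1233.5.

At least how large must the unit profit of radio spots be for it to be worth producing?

Check each constraint at x*: airtime 53/53 (tight); design 157/157 (tight).
Dual feasibility on the basic columns requires 2·y_airtime + 1·y_design = 17, 1·y_airtime + 5·y_design = 35.5.
This yields shadow prices y_airtime = 5.5, y_design = 6.
radio spots enters the basis when its profit ≥ yᵀa₃ = 5.5·5 + 6·2 = 39.5.

39.5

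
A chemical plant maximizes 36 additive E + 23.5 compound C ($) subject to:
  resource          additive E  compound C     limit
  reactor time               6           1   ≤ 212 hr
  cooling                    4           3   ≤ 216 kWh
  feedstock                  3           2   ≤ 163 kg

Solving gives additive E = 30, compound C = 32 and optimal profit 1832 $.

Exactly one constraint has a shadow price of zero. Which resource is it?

reactor time: 212/212 (binding)
cooling: 216/216 (binding)
feedstock: 154/163 (slack 9)
By complementary slackness, a constraint with positive slack has shadow price 0 → feedstock.

feedstock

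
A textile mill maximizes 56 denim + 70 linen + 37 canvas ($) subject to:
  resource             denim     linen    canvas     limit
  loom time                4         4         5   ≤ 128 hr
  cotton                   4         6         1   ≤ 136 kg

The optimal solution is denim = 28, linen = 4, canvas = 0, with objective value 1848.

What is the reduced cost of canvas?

-5

At the optimum: loom time uses 128 of 128 (binding); cotton uses 136 of 136 (binding).
The binding rows give the dual system: 4·y_loom time + 4·y_cotton = 56 and 4·y_loom time + 6·y_cotton = 70.
This yields shadow prices y_loom time = 7, y_cotton = 7.
Reduced cost of canvas: c₃ − yᵀa₃ = 37 − (7·5 + 7·1) = 37 − 42 = -5.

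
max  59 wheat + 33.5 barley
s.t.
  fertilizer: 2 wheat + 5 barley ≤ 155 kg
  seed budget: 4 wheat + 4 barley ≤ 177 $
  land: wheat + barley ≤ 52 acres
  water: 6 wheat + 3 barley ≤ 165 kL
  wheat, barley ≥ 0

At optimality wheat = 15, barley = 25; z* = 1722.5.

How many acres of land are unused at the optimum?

12

land used = 1·15 + 1·25 = 40; slack = 52 − 40 = 12.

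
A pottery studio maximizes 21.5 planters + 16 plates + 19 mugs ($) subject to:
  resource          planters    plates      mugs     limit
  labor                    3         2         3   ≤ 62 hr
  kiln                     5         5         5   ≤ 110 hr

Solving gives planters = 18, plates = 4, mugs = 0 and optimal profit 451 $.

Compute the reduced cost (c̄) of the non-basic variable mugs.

Both labor and kiln are binding at x*.
Dual feasibility on the basic columns requires 3·y_labor + 5·y_kiln = 21.5, 2·y_labor + 5·y_kiln = 16.
This yields shadow prices y_labor = 5.5, y_kiln = 1.
Reduced cost of mugs: c₃ − yᵀa₃ = 19 − (5.5·3 + 1·5) = 19 − 21.5 = -2.5.

-2.5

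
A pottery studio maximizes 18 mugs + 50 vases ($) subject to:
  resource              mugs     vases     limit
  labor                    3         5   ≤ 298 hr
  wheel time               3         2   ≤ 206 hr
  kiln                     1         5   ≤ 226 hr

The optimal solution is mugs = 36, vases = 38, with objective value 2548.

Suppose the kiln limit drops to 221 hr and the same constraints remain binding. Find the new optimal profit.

At the optimum: labor uses 298 of 298 (binding); wheel time uses 184 of 206 (slack = 22); kiln uses 226 of 226 (binding).
Since wheel time is not tight, its dual is 0.
From A_Bᵀ y = c: 3·y_labor + 1·y_kiln = 18; 5·y_labor + 5·y_kiln = 50.
→ y_labor = 4 and y_kiln = 6.
Δz = y_kiln·Δb = 6 × (-5) = -30, so new z* = 2548 − 30 = 2518.

2518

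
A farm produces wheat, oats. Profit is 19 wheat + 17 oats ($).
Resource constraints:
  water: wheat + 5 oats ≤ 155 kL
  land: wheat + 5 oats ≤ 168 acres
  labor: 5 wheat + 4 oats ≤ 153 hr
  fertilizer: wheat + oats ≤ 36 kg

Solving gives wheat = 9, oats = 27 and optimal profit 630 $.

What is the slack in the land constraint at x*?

land used = 1·9 + 5·27 = 144; slack = 168 − 144 = 24.

24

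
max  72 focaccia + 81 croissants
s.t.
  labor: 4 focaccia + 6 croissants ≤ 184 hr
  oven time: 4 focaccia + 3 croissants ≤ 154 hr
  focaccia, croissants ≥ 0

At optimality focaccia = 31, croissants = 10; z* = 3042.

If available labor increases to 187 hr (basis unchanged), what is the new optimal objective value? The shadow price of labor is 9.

Δb = 3, so new z* = 3042 + (9)·(3) = 3042 + 27 = 3069.

3069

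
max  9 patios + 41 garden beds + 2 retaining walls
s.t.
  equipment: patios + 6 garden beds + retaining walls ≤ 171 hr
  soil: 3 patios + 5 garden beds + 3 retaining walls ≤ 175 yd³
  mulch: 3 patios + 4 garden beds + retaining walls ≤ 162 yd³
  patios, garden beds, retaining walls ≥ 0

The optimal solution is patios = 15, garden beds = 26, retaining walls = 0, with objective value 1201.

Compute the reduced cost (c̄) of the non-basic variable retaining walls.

Binding: equipment and soil. Non-binding: mulch (13 unused).
Slack constraints have shadow price 0 (complementary slackness).
The binding rows give the dual system: 1·y_equipment + 3·y_soil = 9 and 6·y_equipment + 5·y_soil = 41.
This yields shadow prices y_equipment = 6, y_soil = 1.
Reduced cost of retaining walls: c₃ − yᵀa₃ = 2 − (6·1 + 1·3) = 2 − 9 = -7.

-7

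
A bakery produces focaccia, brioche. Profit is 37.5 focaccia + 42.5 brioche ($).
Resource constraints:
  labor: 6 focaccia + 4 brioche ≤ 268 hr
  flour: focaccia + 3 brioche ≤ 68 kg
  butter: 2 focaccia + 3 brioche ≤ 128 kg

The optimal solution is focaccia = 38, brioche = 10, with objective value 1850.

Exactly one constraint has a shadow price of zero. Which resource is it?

butter

labor: 268/268 (binding)
flour: 68/68 (binding)
butter: 106/128 (slack 22)
By complementary slackness, a constraint with positive slack has shadow price 0 → butter.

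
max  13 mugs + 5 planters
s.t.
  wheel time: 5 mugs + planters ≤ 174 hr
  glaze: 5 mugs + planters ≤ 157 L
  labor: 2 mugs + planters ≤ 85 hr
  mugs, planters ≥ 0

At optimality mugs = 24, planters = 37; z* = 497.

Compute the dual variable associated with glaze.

Binding: glaze and labor. Non-binding: wheel time (17 unused).
Since wheel time is not tight, its dual is 0.
The binding rows give the dual system: 5·y_glaze + 2·y_labor = 13 and 1·y_glaze + 1·y_labor = 5.
→ y_glaze = 1 and y_labor = 4.
Shadow price of glaze = 1.

1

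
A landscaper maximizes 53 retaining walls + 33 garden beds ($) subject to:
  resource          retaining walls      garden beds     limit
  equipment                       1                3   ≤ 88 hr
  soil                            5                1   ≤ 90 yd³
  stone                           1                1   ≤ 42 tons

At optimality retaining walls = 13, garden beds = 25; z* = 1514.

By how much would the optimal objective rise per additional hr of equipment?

At the optimum: equipment uses 88 of 88 (binding); soil uses 90 of 90 (binding); stone uses 38 of 42 (slack = 4).
Since stone is not tight, its dual is 0.
From A_Bᵀ y = c: 1·y_equipment + 5·y_soil = 53; 3·y_equipment + 1·y_soil = 33.
This yields shadow prices y_equipment = 8, y_soil = 9.
Shadow price of equipment = 8.

8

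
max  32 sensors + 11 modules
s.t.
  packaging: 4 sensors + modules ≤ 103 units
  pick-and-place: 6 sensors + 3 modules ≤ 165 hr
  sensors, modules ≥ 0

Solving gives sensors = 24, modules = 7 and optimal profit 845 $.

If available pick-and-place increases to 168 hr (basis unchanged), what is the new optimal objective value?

851

Check each constraint at x*: packaging 103/103 (tight); pick-and-place 165/165 (tight).
The binding rows give the dual system: 4·y_packaging + 6·y_pick-and-place = 32 and 1·y_packaging + 3·y_pick-and-place = 11.
Solving: y_packaging = 5, y_pick-and-place = 2.
Δz = y_pick-and-place·Δb = 2 × (3) = 6, so new z* = 845 + 6 = 851.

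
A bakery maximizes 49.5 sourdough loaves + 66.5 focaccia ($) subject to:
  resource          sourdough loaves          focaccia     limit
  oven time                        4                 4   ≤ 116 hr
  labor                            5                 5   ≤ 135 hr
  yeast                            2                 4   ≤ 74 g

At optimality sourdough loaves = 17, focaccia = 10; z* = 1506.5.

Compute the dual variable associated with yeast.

8.5

At the optimum: oven time uses 108 of 116 (slack = 8); labor uses 135 of 135 (binding); yeast uses 74 of 74 (binding).
Slack constraints have shadow price 0 (complementary slackness).
The binding rows give the dual system: 5·y_labor + 2·y_yeast = 49.5 and 5·y_labor + 4·y_yeast = 66.5.
→ y_labor = 6.5 and y_yeast = 8.5.
Shadow price of yeast = 8.5.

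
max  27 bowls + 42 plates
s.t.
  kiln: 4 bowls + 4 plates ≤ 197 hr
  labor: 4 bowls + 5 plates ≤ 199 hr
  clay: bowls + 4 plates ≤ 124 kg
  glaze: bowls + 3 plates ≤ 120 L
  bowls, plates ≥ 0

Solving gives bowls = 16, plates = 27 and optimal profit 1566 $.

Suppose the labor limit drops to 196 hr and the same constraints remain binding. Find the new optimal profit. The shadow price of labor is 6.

1548

Δb = -3, so new z* = 1566 + (6)·(-3) = 1566 − 18 = 1548.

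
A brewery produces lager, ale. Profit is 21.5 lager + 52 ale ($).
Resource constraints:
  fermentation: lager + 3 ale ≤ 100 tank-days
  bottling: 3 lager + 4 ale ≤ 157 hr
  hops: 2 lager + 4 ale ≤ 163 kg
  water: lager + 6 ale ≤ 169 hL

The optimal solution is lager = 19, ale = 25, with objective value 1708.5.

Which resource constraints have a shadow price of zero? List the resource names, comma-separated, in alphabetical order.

fermentation, hops

fermentation: 94/100 (slack 6)
bottling: 157/157 (binding)
hops: 138/163 (slack 25)
water: 169/169 (binding)
By complementary slackness, a constraint with positive slack has shadow price 0 → fermentation, hops.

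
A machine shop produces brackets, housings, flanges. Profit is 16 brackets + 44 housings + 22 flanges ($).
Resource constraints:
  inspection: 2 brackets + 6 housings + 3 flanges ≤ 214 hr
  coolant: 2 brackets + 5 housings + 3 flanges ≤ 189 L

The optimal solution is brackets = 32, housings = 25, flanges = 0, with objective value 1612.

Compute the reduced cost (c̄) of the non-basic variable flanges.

-2

At the optimum: inspection uses 214 of 214 (binding); coolant uses 189 of 189 (binding).
Dual feasibility on the basic columns requires 2·y_inspection + 2·y_coolant = 16, 6·y_inspection + 5·y_coolant = 44.
→ y_inspection = 4 and y_coolant = 4.
Reduced cost of flanges: c₃ − yᵀa₃ = 22 − (4·3 + 4·3) = 22 − 24 = -2.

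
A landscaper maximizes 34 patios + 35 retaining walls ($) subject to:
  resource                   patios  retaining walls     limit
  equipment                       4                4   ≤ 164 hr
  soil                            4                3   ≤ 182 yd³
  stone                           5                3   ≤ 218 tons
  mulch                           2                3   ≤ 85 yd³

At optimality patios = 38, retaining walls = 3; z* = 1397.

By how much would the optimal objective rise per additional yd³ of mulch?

1

At the optimum: equipment uses 164 of 164 (binding); soil uses 161 of 182 (slack = 21); stone uses 199 of 218 (slack = 19); mulch uses 85 of 85 (binding).
Since soil, stone are not tight, their duals are 0.
From A_Bᵀ y = c: 4·y_equipment + 2·y_mulch = 34; 4·y_equipment + 3·y_mulch = 35.
Solving: y_equipment = 8, y_mulch = 1.
Shadow price of mulch = 1.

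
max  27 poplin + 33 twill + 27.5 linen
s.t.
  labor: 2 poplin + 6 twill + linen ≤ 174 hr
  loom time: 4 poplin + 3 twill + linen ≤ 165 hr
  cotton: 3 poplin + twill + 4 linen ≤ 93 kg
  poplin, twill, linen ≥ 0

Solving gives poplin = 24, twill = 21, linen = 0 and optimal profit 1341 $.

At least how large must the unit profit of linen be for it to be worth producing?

28.5

Check each constraint at x*: labor 174/174 (tight); loom time 159/165 (slack 6); cotton 93/93 (tight).
Slack constraints have shadow price 0 (complementary slackness).
The binding rows give the dual system: 2·y_labor + 3·y_cotton = 27 and 6·y_labor + 1·y_cotton = 33.
Solving: y_labor = 4.5, y_cotton = 6.
linen enters the basis when its profit ≥ yᵀa₃ = 4.5·1 + 6·4 = 28.5.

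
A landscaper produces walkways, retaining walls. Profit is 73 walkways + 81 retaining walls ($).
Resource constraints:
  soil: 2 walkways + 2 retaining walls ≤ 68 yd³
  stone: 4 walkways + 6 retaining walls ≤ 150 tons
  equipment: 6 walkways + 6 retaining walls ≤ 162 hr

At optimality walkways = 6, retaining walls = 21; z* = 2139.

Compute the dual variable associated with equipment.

9.5

Binding: stone and equipment. Non-binding: soil (14 unused).
Slack constraints have shadow price 0 (complementary slackness).
Dual feasibility on the basic columns requires 4·y_stone + 6·y_equipment = 73, 6·y_stone + 6·y_equipment = 81.
→ y_stone = 4 and y_equipment = 9.5.
Shadow price of equipment = 9.5.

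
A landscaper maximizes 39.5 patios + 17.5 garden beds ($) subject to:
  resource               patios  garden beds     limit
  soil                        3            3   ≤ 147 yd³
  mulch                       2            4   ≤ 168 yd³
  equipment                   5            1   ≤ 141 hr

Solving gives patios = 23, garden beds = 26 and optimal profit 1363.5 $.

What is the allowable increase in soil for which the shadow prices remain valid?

Binding constraints: soil, equipment. The basis is B = [[3,3],[5,1]] with det -12.
Per unit increase in soil, x* moves by d = (-0.0833, 0.4167).
The basis stays optimal until mulch becomes binding; allowable increase = 12 yd³.

12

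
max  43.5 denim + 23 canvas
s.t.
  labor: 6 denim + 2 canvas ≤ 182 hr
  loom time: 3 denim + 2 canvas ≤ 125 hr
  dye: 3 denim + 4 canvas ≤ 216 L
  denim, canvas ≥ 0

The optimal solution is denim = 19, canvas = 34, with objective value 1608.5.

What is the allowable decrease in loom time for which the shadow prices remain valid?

34

Binding constraints: labor, loom time. The basis is B = [[6,2],[3,2]] with det 6.
Per unit decrease in loom time, x* moves by d = (0.3333, -1).
The basis stays optimal until canvas reaches 0; allowable decrease = 34 hr.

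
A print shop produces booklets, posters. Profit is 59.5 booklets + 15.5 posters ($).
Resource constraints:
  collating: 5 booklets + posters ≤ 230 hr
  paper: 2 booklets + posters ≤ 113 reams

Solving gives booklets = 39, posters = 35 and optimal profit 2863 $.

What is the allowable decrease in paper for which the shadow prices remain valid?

Binding constraints: collating, paper. The basis is B = [[5,1],[2,1]] with det 3.
Per unit decrease in paper, x* moves by d = (0.3333, -1.6667).
The basis stays optimal until posters reaches 0; allowable decrease = 21 reams.

21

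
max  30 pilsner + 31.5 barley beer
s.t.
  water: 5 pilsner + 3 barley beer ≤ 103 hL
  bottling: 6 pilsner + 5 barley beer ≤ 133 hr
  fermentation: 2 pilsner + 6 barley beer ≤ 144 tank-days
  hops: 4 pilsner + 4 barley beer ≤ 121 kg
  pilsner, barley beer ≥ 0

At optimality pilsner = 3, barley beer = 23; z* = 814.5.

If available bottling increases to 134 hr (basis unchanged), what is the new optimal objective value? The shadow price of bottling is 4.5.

819

Δb = 1, so new z* = 814.5 + (4.5)·(1) = 814.5 + 4.5 = 819.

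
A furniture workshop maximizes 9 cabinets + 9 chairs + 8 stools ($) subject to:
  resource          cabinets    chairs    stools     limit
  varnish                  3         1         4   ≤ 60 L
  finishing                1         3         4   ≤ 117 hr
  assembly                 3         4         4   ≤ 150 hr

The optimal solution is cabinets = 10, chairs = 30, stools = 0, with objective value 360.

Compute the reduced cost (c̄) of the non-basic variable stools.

-4

Check each constraint at x*: varnish 60/60 (tight); finishing 100/117 (slack 17); assembly 150/150 (tight).
Since finishing is not tight, its dual is 0.
Dual feasibility on the basic columns requires 3·y_varnish + 3·y_assembly = 9, 1·y_varnish + 4·y_assembly = 9.
Solving: y_varnish = 1, y_assembly = 2.
Reduced cost of stools: c₃ − yᵀa₃ = 8 − (1·4 + 2·4) = 8 − 12 = -4.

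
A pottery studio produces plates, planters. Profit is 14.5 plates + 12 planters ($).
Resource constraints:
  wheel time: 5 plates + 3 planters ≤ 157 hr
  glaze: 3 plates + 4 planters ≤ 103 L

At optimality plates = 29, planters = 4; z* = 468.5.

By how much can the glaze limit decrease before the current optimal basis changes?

8.8

Binding constraints: wheel time, glaze. The basis is B = [[5,3],[3,4]] with det 11.
Per unit decrease in glaze, x* moves by d = (0.2727, -0.4545).
The basis stays optimal until planters reaches 0; allowable decrease = 8.8 L.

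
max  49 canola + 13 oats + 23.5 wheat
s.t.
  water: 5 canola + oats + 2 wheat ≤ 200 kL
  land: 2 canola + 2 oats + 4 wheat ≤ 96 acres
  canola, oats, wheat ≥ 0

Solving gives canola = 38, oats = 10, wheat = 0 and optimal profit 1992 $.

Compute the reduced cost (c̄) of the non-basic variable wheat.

-2.5

Both water and land are binding at x*.
The binding rows give the dual system: 5·y_water + 2·y_land = 49 and 1·y_water + 2·y_land = 13.
This yields shadow prices y_water = 9, y_land = 2.
Reduced cost of wheat: c₃ − yᵀa₃ = 23.5 − (9·2 + 2·4) = 23.5 − 26 = -2.5.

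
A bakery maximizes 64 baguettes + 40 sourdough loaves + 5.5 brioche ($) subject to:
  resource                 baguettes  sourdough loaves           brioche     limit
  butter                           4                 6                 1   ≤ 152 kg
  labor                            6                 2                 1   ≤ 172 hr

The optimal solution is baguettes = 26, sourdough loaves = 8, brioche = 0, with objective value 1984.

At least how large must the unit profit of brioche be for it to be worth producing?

12

At the optimum: butter uses 152 of 152 (binding); labor uses 172 of 172 (binding).
The binding rows give the dual system: 4·y_butter + 6·y_labor = 64 and 6·y_butter + 2·y_labor = 40.
→ y_butter = 4 and y_labor = 8.
brioche enters the basis when its profit ≥ yᵀa₃ = 4·1 + 8·1 = 12.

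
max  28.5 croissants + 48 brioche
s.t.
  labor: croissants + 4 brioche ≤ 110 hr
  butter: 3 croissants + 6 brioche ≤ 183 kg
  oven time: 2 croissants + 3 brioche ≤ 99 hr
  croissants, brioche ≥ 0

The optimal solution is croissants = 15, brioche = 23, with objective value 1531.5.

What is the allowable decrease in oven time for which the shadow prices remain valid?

1.5

Binding constraints: butter, oven time. The basis is B = [[3,6],[2,3]] with det -3.
Per unit decrease in oven time, x* moves by d = (-2, 1).
The basis stays optimal until labor becomes binding; allowable decrease = 1.5 hr.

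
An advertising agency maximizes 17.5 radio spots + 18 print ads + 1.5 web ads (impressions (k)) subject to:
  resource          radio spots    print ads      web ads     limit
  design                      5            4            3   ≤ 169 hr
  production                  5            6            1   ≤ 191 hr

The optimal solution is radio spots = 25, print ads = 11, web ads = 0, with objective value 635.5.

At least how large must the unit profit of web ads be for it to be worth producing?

6.5

Check each constraint at x*: design 169/169 (tight); production 191/191 (tight).
From A_Bᵀ y = c: 5·y_design + 5·y_production = 17.5; 4·y_design + 6·y_production = 18.
This yields shadow prices y_design = 1.5, y_production = 2.
web ads enters the basis when its profit ≥ yᵀa₃ = 1.5·3 + 2·1 = 6.5.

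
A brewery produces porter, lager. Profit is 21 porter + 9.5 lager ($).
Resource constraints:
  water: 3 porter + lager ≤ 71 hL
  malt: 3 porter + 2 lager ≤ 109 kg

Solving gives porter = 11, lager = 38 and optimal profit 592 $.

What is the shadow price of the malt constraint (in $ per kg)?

Check each constraint at x*: water 71/71 (tight); malt 109/109 (tight).
Dual feasibility on the basic columns requires 3·y_water + 3·y_malt = 21, 1·y_water + 2·y_malt = 9.5.
→ y_water = 4.5 and y_malt = 2.5.
Shadow price of malt = 2.5.

2.5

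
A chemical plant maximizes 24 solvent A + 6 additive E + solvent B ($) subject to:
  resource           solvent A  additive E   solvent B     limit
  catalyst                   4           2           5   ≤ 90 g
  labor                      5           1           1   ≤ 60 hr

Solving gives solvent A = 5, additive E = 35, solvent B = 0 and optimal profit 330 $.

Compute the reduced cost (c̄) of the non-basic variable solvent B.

At the optimum: catalyst uses 90 of 90 (binding); labor uses 60 of 60 (binding).
From A_Bᵀ y = c: 4·y_catalyst + 5·y_labor = 24; 2·y_catalyst + 1·y_labor = 6.
Solving: y_catalyst = 1, y_labor = 4.
Reduced cost of solvent B: c₃ − yᵀa₃ = 1 − (1·5 + 4·1) = 1 − 9 = -8.

-8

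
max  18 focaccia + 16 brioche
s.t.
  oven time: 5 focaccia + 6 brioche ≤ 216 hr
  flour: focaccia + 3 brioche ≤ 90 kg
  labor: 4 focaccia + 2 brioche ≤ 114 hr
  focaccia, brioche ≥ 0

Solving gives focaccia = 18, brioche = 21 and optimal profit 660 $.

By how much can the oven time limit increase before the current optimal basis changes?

12.6

Binding constraints: oven time, labor. The basis is B = [[5,6],[4,2]] with det -14.
Per unit increase in oven time, x* moves by d = (-0.1429, 0.2857).
The basis stays optimal until flour becomes binding; allowable increase = 12.6 hr.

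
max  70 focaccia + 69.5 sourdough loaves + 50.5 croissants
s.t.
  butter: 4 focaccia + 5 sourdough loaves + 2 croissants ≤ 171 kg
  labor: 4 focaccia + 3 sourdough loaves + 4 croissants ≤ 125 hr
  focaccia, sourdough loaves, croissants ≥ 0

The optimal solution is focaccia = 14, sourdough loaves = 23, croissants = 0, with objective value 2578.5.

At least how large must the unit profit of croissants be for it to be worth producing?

Check each constraint at x*: butter 171/171 (tight); labor 125/125 (tight).
From A_Bᵀ y = c: 4·y_butter + 4·y_labor = 70; 5·y_butter + 3·y_labor = 69.5.
→ y_butter = 8.5 and y_labor = 9.
croissants enters the basis when its profit ≥ yᵀa₃ = 8.5·2 + 9·4 = 53.

53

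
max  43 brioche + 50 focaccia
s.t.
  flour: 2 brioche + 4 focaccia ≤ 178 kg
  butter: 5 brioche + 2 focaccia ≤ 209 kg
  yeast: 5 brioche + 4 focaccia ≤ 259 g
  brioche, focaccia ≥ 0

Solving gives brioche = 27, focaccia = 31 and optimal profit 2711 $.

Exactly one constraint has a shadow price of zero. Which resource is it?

flour: 178/178 (binding)
butter: 197/209 (slack 12)
yeast: 259/259 (binding)
By complementary slackness, a constraint with positive slack has shadow price 0 → butter.

butter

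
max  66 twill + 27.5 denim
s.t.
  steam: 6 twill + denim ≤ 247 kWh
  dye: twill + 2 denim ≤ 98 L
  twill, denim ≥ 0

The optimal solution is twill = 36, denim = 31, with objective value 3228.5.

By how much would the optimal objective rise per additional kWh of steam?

9.5

At the optimum: steam uses 247 of 247 (binding); dye uses 98 of 98 (binding).
The binding rows give the dual system: 6·y_steam + 1·y_dye = 66 and 1·y_steam + 2·y_dye = 27.5.
This yields shadow prices y_steam = 9.5, y_dye = 9.
Shadow price of steam = 9.5.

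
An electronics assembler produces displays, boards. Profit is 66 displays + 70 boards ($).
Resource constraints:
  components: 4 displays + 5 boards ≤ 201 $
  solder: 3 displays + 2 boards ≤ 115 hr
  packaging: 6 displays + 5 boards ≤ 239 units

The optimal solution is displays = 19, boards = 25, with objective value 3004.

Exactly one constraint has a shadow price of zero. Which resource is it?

solder

components: 201/201 (binding)
solder: 107/115 (slack 8)
packaging: 239/239 (binding)
By complementary slackness, a constraint with positive slack has shadow price 0 → solder.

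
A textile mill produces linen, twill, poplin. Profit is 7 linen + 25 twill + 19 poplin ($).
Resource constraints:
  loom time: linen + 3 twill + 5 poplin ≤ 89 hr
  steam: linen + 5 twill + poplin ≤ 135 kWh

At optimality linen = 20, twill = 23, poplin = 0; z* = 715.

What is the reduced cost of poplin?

-8

Both loom time and steam are binding at x*.
Dual feasibility on the basic columns requires 1·y_loom time + 1·y_steam = 7, 3·y_loom time + 5·y_steam = 25.
Solving: y_loom time = 5, y_steam = 2.
Reduced cost of poplin: c₃ − yᵀa₃ = 19 − (5·5 + 2·1) = 19 − 27 = -8.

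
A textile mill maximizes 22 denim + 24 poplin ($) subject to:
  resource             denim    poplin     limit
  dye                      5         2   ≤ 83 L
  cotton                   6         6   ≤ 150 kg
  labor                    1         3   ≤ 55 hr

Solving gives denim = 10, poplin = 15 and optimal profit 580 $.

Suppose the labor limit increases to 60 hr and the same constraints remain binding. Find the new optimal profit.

Check each constraint at x*: dye 80/83 (slack 3); cotton 150/150 (tight); labor 55/55 (tight).
Since dye is not tight, its dual is 0.
From A_Bᵀ y = c: 6·y_cotton + 1·y_labor = 22; 6·y_cotton + 3·y_labor = 24.
Solving: y_cotton = 3.5, y_labor = 1.
Δz = y_labor·Δb = 1 × (5) = 5, so new z* = 580 + 5 = 585.

585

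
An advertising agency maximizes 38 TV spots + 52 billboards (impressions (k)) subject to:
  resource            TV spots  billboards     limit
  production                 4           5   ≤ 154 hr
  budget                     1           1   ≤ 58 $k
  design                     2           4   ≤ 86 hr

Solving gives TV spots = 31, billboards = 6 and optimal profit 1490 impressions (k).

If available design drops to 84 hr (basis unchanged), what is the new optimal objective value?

1484

Binding: production and design. Non-binding: budget (21 unused).
Since budget is not tight, its dual is 0.
Dual feasibility on the basic columns requires 4·y_production + 2·y_design = 38, 5·y_production + 4·y_design = 52.
→ y_production = 8 and y_design = 3.
Δz = y_design·Δb = 3 × (-2) = -6, so new z* = 1490 − 6 = 1484.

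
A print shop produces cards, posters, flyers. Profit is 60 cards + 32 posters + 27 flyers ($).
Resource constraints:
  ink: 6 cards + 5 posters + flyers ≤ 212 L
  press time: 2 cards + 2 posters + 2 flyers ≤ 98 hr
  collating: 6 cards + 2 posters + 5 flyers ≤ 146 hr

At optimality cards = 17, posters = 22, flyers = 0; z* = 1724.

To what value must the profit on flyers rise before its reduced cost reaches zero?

Check each constraint at x*: ink 212/212 (tight); press time 78/98 (slack 20); collating 146/146 (tight).
By complementary slackness, y = 0 for the non-binding constraint.
From A_Bᵀ y = c: 6·y_ink + 6·y_collating = 60; 5·y_ink + 2·y_collating = 32.
→ y_ink = 4 and y_collating = 6.
flyers enters the basis when its profit ≥ yᵀa₃ = 4·1 + 6·5 = 34.

34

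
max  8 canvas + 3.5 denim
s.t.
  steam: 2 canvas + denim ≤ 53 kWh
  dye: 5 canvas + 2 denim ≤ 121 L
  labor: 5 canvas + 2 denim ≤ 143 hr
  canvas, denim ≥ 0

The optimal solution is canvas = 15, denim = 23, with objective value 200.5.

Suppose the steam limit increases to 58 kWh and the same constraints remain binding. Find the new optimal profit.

208

Check each constraint at x*: steam 53/53 (tight); dye 121/121 (tight); labor 121/143 (slack 22).
By complementary slackness, y = 0 for the non-binding constraint.
From A_Bᵀ y = c: 2·y_steam + 5·y_dye = 8; 1·y_steam + 2·y_dye = 3.5.
This yields shadow prices y_steam = 1.5, y_dye = 1.
Δz = y_steam·Δb = 1.5 × (5) = 7.5, so new z* = 200.5 + 7.5 = 208.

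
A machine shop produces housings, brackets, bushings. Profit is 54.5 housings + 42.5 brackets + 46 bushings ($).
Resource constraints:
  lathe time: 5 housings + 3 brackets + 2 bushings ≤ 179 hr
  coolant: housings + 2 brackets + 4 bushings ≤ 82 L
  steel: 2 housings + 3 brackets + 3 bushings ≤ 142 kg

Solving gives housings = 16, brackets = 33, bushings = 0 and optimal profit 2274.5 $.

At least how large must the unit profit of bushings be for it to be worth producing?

Binding: lathe time and coolant. Non-binding: steel (11 unused).
Since steel is not tight, its dual is 0.
The binding rows give the dual system: 5·y_lathe time + 1·y_coolant = 54.5 and 3·y_lathe time + 2·y_coolant = 42.5.
Solving: y_lathe time = 9.5, y_coolant = 7.
bushings enters the basis when its profit ≥ yᵀa₃ = 9.5·2 + 7·4 = 47.

47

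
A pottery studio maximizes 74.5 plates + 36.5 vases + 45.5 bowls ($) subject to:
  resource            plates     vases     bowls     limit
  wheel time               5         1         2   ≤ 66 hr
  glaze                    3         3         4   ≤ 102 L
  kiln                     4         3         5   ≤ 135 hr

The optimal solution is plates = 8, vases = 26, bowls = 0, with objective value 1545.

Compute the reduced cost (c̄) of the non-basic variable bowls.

-9.5

At the optimum: wheel time uses 66 of 66 (binding); glaze uses 102 of 102 (binding); kiln uses 110 of 135 (slack = 25).
By complementary slackness, y = 0 for the non-binding constraint.
The binding rows give the dual system: 5·y_wheel time + 3·y_glaze = 74.5 and 1·y_wheel time + 3·y_glaze = 36.5.
Solving: y_wheel time = 9.5, y_glaze = 9.
Reduced cost of bowls: c₃ − yᵀa₃ = 45.5 − (9.5·2 + 9·4) = 45.5 − 55 = -9.5.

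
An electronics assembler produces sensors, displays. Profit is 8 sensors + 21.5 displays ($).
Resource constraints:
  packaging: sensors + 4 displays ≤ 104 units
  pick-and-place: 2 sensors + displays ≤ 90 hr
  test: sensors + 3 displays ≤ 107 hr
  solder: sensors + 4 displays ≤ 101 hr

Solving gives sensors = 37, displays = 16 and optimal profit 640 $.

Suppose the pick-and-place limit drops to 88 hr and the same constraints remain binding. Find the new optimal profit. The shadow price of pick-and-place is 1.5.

637

Δb = -2, so new z* = 640 + (1.5)·(-2) = 640 − 3 = 637.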